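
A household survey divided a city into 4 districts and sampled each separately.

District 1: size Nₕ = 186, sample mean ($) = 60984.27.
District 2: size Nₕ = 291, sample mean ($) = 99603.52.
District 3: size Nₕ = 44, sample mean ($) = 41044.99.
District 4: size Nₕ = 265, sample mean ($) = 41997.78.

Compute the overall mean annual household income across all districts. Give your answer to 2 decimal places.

67764.75

N = 186 + 291 + 44 + 265 = 786.
Weight each subgroup mean by Nₕ/N and sum.
Σ Nₕx̄ₕ = 186·60984.27 + 291·99603.52 + 44·41044.99 + 265·41997.78 = 11343074.22 + 28984624.32 + 1805979.56 + 11129411.7 = 53263089.8.
Divide by N: 53263089.8 / 786 = 67764.7453... → 67764.75.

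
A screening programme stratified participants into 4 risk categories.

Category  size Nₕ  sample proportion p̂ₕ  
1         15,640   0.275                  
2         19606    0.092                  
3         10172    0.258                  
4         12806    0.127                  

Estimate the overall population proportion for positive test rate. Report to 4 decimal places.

N = 15640 + 19606 + 10172 + 12806 = 58224.
Overall proportion = Σ (Nₕ/N)·p̂ₕ.
Σ Nₕp̂ₕ = 4301 + 1803.752 + 2624.376 + 1626.362 = 10355.49.
10355.49 / 58224 = 0.177856... → 0.1779.

0.1779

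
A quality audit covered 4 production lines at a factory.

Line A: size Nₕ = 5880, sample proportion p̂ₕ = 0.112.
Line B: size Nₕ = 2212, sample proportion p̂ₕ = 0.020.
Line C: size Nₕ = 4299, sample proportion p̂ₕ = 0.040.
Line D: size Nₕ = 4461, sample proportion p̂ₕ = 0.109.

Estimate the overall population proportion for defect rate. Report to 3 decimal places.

N = 5880 + 2212 + 4299 + 4461 = 16852.
Overall proportion = Σ (Nₕ/N)·p̂ₕ.
Σ Nₕp̂ₕ = 658.56 + 44.24 + 171.96 + 486.249 = 1361.009.
1361.009 / 16852 = 0.08076... → 0.081.

0.081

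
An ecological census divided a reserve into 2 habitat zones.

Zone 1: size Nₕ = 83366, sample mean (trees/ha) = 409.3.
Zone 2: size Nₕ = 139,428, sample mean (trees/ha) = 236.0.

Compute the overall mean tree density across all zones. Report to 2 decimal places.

300.85

N = 222794; weights Wₕ = Nₕ/N = (0.3742, 0.6258).
x̄_st = Σ Wₕ·x̄ₕ = 0.3742·409.3 + 0.6258·236.0 ≈ 300.8461...
→ 300.85.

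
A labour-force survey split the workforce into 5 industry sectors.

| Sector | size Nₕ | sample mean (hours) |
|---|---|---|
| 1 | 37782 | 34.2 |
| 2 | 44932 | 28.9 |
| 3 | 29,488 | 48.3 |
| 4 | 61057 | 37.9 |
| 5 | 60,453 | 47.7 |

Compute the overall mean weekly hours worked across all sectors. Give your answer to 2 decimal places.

39.42

N = 37782 + 44932 + 29488 + 61057 + 60453 = 233712.
The stratified mean weights each stratum mean by its population share Nₕ/N.
Σ Nₕx̄ₕ = 37782·34.2 + 44932·28.9 + 29488·48.3 + 61057·37.9 + 60453·47.7 = 1292144.4 + 1298534.8 + 1424270.4 + 2314060.3 + 2883608.1 = 9212618.
Divide by N: 9212618 / 233712 = 39.4187... → 39.42.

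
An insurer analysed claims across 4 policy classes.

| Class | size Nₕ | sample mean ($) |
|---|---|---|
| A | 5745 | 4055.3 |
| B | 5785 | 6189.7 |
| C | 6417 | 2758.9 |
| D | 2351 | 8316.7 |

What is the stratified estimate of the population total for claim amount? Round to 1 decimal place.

96361536.0

Population total = Σ Nₕ·x̄ₕ (each stratum's size times its mean).
5745·4055.3 + 5785·6189.7 + 6417·2758.9 + 2351·8316.7 = 23297698.5 + 35807414.5 + 17703861.3 + 19552561.7 = 96361536.0.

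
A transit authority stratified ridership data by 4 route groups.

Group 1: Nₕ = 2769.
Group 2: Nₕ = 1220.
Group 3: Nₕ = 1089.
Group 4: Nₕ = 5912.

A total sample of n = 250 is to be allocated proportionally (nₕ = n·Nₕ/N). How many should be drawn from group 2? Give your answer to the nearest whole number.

28

N = 2769 + 1220 + 1089 + 5912 = 10990.
n_2 = 250·1220/10990 = 27.753... → 28.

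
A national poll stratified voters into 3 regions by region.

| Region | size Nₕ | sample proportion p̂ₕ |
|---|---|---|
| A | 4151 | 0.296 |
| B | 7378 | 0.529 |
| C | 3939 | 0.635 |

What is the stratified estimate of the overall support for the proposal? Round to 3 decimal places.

N = 4151 + 7378 + 3939 = 15468.
Overall proportion = Σ (Nₕ/N)·p̂ₕ.
Σ Nₕp̂ₕ = 1228.696 + 3902.962 + 2501.265 = 7632.923.
7632.923 / 15468 = 0.49347... → 0.493.

0.493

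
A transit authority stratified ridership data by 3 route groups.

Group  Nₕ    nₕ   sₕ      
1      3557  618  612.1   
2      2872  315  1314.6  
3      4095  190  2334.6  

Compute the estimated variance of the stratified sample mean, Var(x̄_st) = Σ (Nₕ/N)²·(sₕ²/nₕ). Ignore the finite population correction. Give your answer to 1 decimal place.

4821.1

N = 10524; Wₕ = Nₕ/N.
group 1: (3557/10524)²·612.1²/618 = 69.2568
group 2: (2872/10524)²·1314.6²/315 = 408.5864
group 3: (4095/10524)²·2334.6²/190 = 4343.2767
Sum = 4821.1198 → 4821.1.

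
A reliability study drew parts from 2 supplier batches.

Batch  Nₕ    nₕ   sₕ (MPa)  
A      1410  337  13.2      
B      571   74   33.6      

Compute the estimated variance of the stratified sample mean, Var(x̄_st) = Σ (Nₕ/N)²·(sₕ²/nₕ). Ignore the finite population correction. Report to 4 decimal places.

1.5294

N = 1981. Term for each stratum: Wₕ²sₕ²/nₕ.
Var(x̄_st) = 0.2619312 + 1.2675062 = 1.5294374 → 1.5294.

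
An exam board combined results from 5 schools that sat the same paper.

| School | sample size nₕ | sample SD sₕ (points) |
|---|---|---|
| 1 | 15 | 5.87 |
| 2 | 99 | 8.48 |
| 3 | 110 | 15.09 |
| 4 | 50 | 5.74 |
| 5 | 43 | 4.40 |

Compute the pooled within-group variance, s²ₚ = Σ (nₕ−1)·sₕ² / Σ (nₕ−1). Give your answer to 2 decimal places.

111.47

Degrees of freedom: 14 + 98 + 109 + 49 + 42 = 312.
Σ(nₕ−1)sₕ² = 14·34.4569 + 98·71.9104 + 109·227.7081 + 49·32.9476 + 42·19.36 = 34777.3511.
s²ₚ = 34777.3511 / 312 = 111.4659... → 111.47.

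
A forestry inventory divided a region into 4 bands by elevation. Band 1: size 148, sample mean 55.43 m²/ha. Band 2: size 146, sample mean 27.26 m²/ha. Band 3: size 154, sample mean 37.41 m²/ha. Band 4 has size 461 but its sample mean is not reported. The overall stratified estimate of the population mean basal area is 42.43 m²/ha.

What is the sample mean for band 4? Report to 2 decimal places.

Σ Nₕx̄ₕ = N·μ, so 461·x̄_4 = 909·42.43 − (148·55.43 + 146·27.26 + 154·37.41).
= 38568.87 − 17944.74 = 20624.13.
x̄_4 = 20624.13 / 461 = 44.7378... → 44.74.

44.74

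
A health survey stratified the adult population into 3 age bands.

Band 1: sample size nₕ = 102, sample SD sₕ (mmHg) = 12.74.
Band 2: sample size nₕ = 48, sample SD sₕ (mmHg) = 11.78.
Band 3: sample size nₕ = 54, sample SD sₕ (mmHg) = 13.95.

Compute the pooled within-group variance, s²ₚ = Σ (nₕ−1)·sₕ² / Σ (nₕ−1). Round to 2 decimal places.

165.32

1: (102−1)·12.74² = 101·162.3076 = 16393.0676
2: (48−1)·11.78² = 47·138.7684 = 6522.1148
3: (54−1)·13.95² = 53·194.6025 = 10313.9325
Numerator = 33229.1149; denominator = Σ(nₕ−1) = 201.
s²ₚ = 33229.1149/201 = 165.3190... → 165.32.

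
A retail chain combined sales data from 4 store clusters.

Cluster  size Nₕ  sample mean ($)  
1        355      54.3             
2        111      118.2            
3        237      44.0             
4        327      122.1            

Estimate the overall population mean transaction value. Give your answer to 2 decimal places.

N = 355 + 111 + 237 + 327 = 1030.
The stratified mean weights each stratum mean by its population share Nₕ/N.
Σ Nₕx̄ₕ = 355·54.3 + 111·118.2 + 237·44.0 + 327·122.1 = 19276.5 + 13120.2 + 10428 + 39926.7 = 82751.4.
Divide by N: 82751.4 / 1030 = 80.3412... → 80.34.

80.34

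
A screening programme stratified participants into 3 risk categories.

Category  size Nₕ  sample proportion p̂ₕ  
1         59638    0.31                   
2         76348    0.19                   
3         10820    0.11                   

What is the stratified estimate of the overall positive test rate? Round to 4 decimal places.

0.2329

Wₕ = Nₕ/N with N = 146806: 0.4062, 0.5201, 0.0737.
p̂_st = 0.4062·0.31 + 0.5201·0.19 + 0.0737·0.11 ≈ 0.232852... → 0.2329.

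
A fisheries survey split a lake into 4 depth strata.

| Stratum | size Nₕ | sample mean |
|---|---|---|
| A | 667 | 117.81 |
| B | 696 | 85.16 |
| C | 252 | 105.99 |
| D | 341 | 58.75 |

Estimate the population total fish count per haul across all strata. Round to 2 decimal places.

A: 667·117.81 = 78579.27
B: 696·85.16 = 59271.36
C: 252·105.99 = 26709.48
D: 341·58.75 = 20033.75
τ̂ = Σ Nₕx̄ₕ = 184593.86.

184593.86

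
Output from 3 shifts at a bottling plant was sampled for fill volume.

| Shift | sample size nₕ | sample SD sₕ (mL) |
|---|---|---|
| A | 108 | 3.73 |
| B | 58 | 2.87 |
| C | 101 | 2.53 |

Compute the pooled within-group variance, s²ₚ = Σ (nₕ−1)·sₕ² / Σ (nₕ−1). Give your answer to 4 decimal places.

Degrees of freedom: 107 + 57 + 100 = 264.
Σ(nₕ−1)sₕ² = 107·13.9129 + 57·8.2369 + 100·6.4009 = 2598.2736.
s²ₚ = 2598.2736 / 264 = 9.841945... → 9.8419.

9.8419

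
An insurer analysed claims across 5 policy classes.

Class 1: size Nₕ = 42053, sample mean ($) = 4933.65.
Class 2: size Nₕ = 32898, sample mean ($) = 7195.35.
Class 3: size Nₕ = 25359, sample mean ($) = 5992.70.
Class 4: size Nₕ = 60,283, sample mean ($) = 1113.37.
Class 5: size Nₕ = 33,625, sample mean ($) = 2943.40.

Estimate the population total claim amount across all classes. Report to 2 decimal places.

762245395.76

1: 42053·4933.65 = 207474783.45
2: 32898·7195.35 = 236712624.3
3: 25359·5992.70 = 151968879.3
4: 60283·1113.37 = 67117283.71
5: 33625·2943.40 = 98971825
τ̂ = Σ Nₕx̄ₕ = 762245395.76.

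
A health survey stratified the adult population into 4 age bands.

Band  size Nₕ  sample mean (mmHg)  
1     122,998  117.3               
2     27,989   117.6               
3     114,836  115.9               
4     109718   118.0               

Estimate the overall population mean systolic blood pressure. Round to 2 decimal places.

N = 122998 + 27989 + 114836 + 109718 = 375541.
The stratified mean weights each stratum mean by its population share Nₕ/N.
Σ Nₕx̄ₕ = 122998·117.3 + 27989·117.6 + 114836·115.9 + 109718·118.0 = 14427665.4 + 3291506.4 + 13309492.4 + 12946724 = 43975388.2.
Divide by N: 43975388.2 / 375541 = 117.0988... → 117.10.

117.10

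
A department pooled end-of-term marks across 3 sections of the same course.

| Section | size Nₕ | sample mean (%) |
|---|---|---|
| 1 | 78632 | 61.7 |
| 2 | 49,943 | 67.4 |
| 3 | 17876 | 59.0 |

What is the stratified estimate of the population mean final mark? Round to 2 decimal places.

63.31

N = 78632 + 49943 + 17876 = 146451.
The stratified mean weights each stratum mean by its population share Nₕ/N.
Σ Nₕx̄ₕ = 78632·61.7 + 49943·67.4 + 17876·59.0 = 4851594.4 + 3366158.2 + 1054684 = 9272436.6.
Divide by N: 9272436.6 / 146451 = 63.3143... → 63.31.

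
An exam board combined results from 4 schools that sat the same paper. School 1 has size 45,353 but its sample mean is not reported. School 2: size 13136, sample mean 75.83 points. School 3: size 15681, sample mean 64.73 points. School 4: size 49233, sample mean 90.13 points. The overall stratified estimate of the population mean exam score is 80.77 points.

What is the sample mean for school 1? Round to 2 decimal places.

N = 45353 + 13136 + 15681 + 49233 = 123403.
Overall total = μ·N = 80.77·123403 = 9967260.31.
Subtract the known strata: 13136·75.83 + 15681·64.73 + 49233·90.13 = 6448504.3.
Remaining total for school 1: 9967260.31 − 6448504.3 = 3518756.01.
Divide by its size: 3518756.01 / 45353 = 77.5860... → 77.59.

77.59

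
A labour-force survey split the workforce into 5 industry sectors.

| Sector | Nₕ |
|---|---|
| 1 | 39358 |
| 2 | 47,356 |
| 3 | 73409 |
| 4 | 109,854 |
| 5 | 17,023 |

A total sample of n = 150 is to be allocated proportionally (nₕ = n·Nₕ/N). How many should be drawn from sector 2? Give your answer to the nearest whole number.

Share of sector 2 = 47356/287000 = 0.16500.
Allocate 150 × 0.16500 = 24.751... → 25.

25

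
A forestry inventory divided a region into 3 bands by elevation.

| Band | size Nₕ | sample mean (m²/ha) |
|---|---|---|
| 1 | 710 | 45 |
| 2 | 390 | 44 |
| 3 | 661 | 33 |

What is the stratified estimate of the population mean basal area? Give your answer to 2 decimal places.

40.27

x̄_st = (Σ Nₕx̄ₕ) / (Σ Nₕ) = (710·45 + 390·44 + 661·33) / 1761
= 70923 / 1761 = 40.2743... → 40.27.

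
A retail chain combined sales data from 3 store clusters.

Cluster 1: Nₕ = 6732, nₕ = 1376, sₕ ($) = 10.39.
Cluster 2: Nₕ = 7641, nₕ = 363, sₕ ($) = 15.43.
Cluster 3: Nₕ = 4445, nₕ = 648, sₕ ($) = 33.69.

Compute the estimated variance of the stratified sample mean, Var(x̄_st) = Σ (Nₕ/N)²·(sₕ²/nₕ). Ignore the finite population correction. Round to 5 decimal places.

0.21591

N = 18818; Wₕ = Nₕ/N.
cluster 1: (6732/18818)²·10.39²/1376 = 0.01004047
cluster 2: (7641/18818)²·15.43²/363 = 0.10813809
cluster 3: (4445/18818)²·33.69²/648 = 0.09772904
Sum = 0.21590760 → 0.21591.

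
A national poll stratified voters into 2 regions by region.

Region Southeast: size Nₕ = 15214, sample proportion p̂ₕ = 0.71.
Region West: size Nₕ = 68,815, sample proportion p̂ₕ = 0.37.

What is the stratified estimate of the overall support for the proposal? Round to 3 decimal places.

0.432

N = 15214 + 68815 = 84029.
Overall proportion = Σ (Nₕ/N)·p̂ₕ.
Σ Nₕp̂ₕ = 10801.94 + 25461.55 = 36263.49.
36263.49 / 84029 = 0.43156... → 0.432.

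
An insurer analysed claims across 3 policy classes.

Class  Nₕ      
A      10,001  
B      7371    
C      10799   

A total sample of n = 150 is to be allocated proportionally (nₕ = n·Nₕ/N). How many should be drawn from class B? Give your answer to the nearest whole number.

N = 10001 + 7371 + 10799 = 28171.
n_B = 150·7371/28171 = 39.248... → 39.

39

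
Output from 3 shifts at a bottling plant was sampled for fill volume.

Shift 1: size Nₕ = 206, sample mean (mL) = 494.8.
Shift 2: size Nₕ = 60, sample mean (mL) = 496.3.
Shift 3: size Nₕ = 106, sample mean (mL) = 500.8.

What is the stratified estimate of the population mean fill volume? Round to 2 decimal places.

496.75

N = 206 + 60 + 106 = 372.
The stratified mean weights each stratum mean by its population share Nₕ/N.
Σ Nₕx̄ₕ = 206·494.8 + 60·496.3 + 106·500.8 = 101928.8 + 29778 + 53084.8 = 184791.6.
Divide by N: 184791.6 / 372 = 496.7516... → 496.75.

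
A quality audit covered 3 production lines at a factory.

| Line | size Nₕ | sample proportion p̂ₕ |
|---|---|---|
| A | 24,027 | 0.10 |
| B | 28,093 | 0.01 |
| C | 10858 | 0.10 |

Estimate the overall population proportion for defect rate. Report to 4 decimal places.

Wₕ = Nₕ/N with N = 62978: 0.3815, 0.4461, 0.1724.
p̂_st = 0.3815·0.10 + 0.4461·0.01 + 0.1724·0.10 ≈ 0.059853... → 0.0599.

0.0599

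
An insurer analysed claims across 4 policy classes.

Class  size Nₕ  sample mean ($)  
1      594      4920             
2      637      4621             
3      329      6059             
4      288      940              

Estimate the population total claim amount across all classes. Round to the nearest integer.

1: 594·4920 = 2922480
2: 637·4621 = 2943577
3: 329·6059 = 1993411
4: 288·940 = 270720
τ̂ = Σ Nₕx̄ₕ = 8130188.

8130188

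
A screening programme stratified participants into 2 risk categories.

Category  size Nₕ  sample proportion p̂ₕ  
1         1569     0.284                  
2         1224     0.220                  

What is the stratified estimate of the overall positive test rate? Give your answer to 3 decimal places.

Wₕ = Nₕ/N with N = 2793: 0.5618, 0.4382.
p̂_st = 0.5618·0.284 + 0.4382·0.220 ≈ 0.25595... → 0.256.

0.256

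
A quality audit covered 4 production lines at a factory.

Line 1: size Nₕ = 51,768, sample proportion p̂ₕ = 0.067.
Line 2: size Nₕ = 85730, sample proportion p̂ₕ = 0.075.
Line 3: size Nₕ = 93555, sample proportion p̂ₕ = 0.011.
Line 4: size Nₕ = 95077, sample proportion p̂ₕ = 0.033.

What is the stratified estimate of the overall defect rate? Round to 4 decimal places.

Wₕ = Nₕ/N with N = 326130: 0.1587, 0.2629, 0.2869, 0.2915.
p̂_st = 0.1587·0.067 + 0.2629·0.075 + 0.2869·0.011 + 0.2915·0.033 ≈ 0.043127... → 0.0431.

0.0431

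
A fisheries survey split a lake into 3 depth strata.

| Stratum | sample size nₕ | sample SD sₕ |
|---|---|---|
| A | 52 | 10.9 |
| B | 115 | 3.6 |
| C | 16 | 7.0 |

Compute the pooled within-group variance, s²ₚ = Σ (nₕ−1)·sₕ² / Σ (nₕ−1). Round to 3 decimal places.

A: (52−1)·10.9² = 51·118.81 = 6059.31
B: (115−1)·3.6² = 114·12.96 = 1477.44
C: (16−1)·7.0² = 15·49 = 735
Numerator = 8271.75; denominator = Σ(nₕ−1) = 180.
s²ₚ = 8271.75/180 = 45.95417... → 45.954.

45.954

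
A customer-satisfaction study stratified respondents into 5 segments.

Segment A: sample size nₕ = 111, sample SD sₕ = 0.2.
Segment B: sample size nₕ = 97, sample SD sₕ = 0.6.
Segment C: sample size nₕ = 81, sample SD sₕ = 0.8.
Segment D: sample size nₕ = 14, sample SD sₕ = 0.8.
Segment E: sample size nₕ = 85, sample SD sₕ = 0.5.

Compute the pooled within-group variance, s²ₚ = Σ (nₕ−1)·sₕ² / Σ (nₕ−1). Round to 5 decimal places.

0.31196

A: (111−1)·0.2² = 110·0.04 = 4.4
B: (97−1)·0.6² = 96·0.36 = 34.56
C: (81−1)·0.8² = 80·0.64 = 51.2
D: (14−1)·0.8² = 13·0.64 = 8.32
E: (85−1)·0.5² = 84·0.25 = 21
Numerator = 119.48; denominator = Σ(nₕ−1) = 383.
s²ₚ = 119.48/383 = 0.3119582... → 0.31196.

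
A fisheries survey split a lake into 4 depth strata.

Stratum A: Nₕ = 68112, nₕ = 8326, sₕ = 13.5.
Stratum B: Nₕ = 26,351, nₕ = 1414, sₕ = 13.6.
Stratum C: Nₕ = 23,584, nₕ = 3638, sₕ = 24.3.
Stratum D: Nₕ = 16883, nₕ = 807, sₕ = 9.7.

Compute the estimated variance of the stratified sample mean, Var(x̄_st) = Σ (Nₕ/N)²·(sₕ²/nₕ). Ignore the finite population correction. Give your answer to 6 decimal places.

N = 134930. Term for each stratum: Wₕ²sₕ²/nₕ.
Var(x̄_st) = 0.005577780 + 0.004988909 + 0.004958699 + 0.001825375 = 0.017350763 → 0.017351.

0.017351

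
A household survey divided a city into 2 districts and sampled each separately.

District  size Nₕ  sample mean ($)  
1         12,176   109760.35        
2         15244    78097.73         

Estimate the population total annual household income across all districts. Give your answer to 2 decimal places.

2526963817.72

Population total = Σ Nₕ·x̄ₕ (each stratum's size times its mean).
12176·109760.35 + 15244·78097.73 = 1336442021.6 + 1190521796.12 = 2526963817.72.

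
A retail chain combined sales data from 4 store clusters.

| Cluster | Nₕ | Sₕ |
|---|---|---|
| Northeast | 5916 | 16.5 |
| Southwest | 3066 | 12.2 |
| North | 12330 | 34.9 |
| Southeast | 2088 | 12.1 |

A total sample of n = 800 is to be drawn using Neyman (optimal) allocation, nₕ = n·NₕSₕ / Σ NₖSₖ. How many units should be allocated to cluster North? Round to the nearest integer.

583

Σ NₕSₕ = 5916·16.5 + 3066·12.2 + 12330·34.9 + 2088·12.1 = 590601.
Share for North: 430317/590601 = 0.72861.
n_North = 800 × 0.72861 = 582.887... → 583.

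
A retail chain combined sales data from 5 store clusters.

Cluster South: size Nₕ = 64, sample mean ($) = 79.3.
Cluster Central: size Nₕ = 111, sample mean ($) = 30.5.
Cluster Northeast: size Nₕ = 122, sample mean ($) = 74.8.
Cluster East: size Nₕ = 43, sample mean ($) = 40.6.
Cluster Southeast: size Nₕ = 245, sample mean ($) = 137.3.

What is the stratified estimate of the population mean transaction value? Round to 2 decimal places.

N = 64 + 111 + 122 + 43 + 245 = 585.
Overall mean = Σ (Nₕ/N)·x̄ₕ — weight by population share, not a simple average.
Σ Nₕx̄ₕ = 64·79.3 + 111·30.5 + 122·74.8 + 43·40.6 + 245·137.3 = 5075.2 + 3385.5 + 9125.6 + 1745.8 + 33638.5 = 52970.6.
Divide by N: 52970.6 / 585 = 90.5480... → 90.55.

90.55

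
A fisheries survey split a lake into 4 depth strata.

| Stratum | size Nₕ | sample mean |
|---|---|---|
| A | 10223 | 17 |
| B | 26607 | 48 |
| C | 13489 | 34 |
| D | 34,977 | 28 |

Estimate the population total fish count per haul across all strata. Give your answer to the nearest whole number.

Population total = Σ Nₕ·x̄ₕ (each stratum's size times its mean).
10223·17 + 26607·48 + 13489·34 + 34977·28 = 173791 + 1277136 + 458626 + 979356 = 2888909.

2888909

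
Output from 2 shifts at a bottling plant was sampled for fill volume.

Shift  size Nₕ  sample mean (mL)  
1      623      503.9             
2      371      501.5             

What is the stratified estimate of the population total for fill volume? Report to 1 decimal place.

499986.2

Estimate total by summing Nₕ·x̄ₕ over strata.
623·503.9 + 371·501.5 = 313929.7 + 186056.5 = 499986.2.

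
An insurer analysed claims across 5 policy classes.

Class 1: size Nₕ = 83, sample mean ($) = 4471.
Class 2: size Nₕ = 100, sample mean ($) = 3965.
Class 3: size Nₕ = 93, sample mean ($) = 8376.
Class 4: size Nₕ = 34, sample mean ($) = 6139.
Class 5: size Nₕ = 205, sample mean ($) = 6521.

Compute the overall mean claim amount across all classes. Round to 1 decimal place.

6004.1

N = 83 + 100 + 93 + 34 + 205 = 515.
Overall mean = Σ (Nₕ/N)·x̄ₕ — weight by population share, not a simple average.
Σ Nₕx̄ₕ = 83·4471 + 100·3965 + 93·8376 + 34·6139 + 205·6521 = 371093 + 396500 + 778968 + 208726 + 1336805 = 3092092.
Divide by N: 3092092 / 515 = 6004.062... → 6004.1.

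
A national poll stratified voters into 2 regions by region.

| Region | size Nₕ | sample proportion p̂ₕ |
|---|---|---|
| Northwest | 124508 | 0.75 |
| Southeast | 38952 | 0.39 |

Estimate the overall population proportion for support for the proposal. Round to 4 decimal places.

0.6642

Wₕ = Nₕ/N with N = 163460: 0.7617, 0.2383.
p̂_st = 0.7617·0.75 + 0.2383·0.39 ≈ 0.664213... → 0.6642.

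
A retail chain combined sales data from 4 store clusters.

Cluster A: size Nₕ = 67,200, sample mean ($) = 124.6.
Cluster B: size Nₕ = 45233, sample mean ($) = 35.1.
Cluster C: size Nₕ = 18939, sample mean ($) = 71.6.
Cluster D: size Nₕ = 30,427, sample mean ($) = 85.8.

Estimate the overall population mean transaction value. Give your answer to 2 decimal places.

N = 161799; weights Wₕ = Nₕ/N = (0.4153, 0.2796, 0.1171, 0.1881).
x̄_st = Σ Wₕ·x̄ₕ = 0.4153·124.6 + 0.2796·35.1 + 0.1171·71.6 + 0.1881·85.8 ≈ 86.0788...
→ 86.08.

86.08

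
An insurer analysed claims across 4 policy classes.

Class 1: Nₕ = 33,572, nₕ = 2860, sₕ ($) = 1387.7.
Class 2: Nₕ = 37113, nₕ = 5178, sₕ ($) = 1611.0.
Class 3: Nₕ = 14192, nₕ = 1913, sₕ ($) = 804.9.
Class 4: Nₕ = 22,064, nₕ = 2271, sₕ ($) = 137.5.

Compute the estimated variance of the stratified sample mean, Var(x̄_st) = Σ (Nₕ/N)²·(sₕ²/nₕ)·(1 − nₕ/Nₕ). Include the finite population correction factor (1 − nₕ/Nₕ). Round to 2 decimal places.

118.13

N = 106941. Term for each stratum: Wₕ²sₕ²/nₕ·(1−nₕ/Nₕ).
Var(x̄_st) = 60.70465 + 51.94378 + 5.16044 + 0.31790 = 118.12678 → 118.13.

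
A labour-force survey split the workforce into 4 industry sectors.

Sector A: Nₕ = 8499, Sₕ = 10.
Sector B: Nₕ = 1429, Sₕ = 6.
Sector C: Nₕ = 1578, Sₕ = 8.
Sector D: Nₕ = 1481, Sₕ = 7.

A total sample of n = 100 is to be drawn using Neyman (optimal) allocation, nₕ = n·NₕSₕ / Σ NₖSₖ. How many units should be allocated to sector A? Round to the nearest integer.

73

A: NₕSₕ = 8499·10 = 84990
B: NₕSₕ = 1429·6 = 8574
C: NₕSₕ = 1578·8 = 12624
D: NₕSₕ = 1481·7 = 10367
Σ NₕSₕ = 116555.
n_A = 100·84990/116555 = 72.918... → 73.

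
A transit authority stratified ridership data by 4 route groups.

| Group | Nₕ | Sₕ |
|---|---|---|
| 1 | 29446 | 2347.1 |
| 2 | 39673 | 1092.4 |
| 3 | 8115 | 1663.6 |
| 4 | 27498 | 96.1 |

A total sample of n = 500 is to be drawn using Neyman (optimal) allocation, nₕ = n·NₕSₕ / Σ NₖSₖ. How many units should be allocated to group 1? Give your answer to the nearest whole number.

Σ NₕSₕ = 29446·2347.1 + 39673·1092.4 + 8115·1663.6 + 27498·96.1 = 128594163.6.
Share for 1: 69112706.6/128594163.6 = 0.53745.
n_1 = 500 × 0.53745 = 268.724... → 269.

269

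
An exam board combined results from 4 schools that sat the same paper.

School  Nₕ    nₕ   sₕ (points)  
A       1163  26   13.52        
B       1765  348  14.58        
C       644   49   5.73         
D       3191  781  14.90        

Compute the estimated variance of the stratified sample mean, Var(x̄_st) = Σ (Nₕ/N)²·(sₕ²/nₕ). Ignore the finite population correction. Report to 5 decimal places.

N = 6763; Wₕ = Nₕ/N.
school A: (1163/6763)²·13.52²/26 = 0.20790297
school B: (1765/6763)²·14.58²/348 = 0.04160509
school C: (644/6763)²·5.73²/49 = 0.00607584
school D: (3191/6763)²·14.90²/781 = 0.06328435
Sum = 0.31886825 → 0.31887.

0.31887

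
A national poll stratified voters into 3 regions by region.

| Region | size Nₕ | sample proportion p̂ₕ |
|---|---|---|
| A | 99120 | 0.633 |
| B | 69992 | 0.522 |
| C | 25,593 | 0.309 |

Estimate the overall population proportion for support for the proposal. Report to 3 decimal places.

Wₕ = Nₕ/N with N = 194705: 0.5091, 0.3595, 0.1314.
p̂_st = 0.5091·0.633 + 0.3595·0.522 + 0.1314·0.309 ≈ 0.55051... → 0.551.

0.551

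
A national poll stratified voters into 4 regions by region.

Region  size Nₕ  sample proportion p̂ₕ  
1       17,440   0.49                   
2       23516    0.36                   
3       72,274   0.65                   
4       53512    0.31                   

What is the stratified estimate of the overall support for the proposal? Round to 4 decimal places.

Wₕ = Nₕ/N with N = 166742: 0.1046, 0.1410, 0.4334, 0.3209.
p̂_st = 0.1046·0.49 + 0.1410·0.36 + 0.4334·0.65 + 0.3209·0.31 ≈ 0.483251... → 0.4833.

0.4833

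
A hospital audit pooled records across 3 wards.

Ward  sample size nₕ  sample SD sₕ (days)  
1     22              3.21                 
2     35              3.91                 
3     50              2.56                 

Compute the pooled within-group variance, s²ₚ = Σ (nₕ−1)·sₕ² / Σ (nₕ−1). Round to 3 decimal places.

10.166

1: (22−1)·3.21² = 21·10.3041 = 216.3861
2: (35−1)·3.91² = 34·15.2881 = 519.7954
3: (50−1)·2.56² = 49·6.5536 = 321.1264
Numerator = 1057.3079; denominator = Σ(nₕ−1) = 104.
s²ₚ = 1057.3079/104 = 10.16642... → 10.166.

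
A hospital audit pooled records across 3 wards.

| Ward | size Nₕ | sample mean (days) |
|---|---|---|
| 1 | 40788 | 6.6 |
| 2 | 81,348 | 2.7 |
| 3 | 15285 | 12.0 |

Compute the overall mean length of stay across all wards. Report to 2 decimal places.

N = 137421; weights Wₕ = Nₕ/N = (0.2968, 0.5920, 0.1112).
x̄_st = Σ Wₕ·x̄ₕ = 0.2968·6.6 + 0.5920·2.7 + 0.1112·12.0 ≈ 4.8920...
→ 4.89.

4.89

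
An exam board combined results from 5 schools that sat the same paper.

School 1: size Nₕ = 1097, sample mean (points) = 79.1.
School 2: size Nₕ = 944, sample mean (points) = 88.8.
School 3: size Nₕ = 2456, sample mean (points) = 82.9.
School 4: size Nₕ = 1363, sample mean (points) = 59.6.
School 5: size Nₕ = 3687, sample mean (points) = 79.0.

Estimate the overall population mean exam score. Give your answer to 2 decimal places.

N = 1097 + 944 + 2456 + 1363 + 3687 = 9547.
Overall mean = Σ (Nₕ/N)·x̄ₕ — weight by population share, not a simple average.
Σ Nₕx̄ₕ = 1097·79.1 + 944·88.8 + 2456·82.9 + 1363·59.6 + 3687·79.0 = 86772.7 + 83827.2 + 203602.4 + 81234.8 + 291273 = 746710.1.
Divide by N: 746710.1 / 9547 = 78.2141... → 78.21.

78.21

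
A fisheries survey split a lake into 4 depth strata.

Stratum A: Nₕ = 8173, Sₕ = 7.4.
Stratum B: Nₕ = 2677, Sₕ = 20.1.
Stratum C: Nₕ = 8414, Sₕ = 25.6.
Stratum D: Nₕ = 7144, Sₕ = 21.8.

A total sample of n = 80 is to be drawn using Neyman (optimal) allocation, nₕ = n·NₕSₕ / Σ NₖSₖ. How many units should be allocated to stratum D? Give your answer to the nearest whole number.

26

A: NₕSₕ = 8173·7.4 = 60480.2
B: NₕSₕ = 2677·20.1 = 53807.7
C: NₕSₕ = 8414·25.6 = 215398.4
D: NₕSₕ = 7144·21.8 = 155739.2
Σ NₕSₕ = 485425.5.
n_D = 80·155739.2/485425.5 = 25.666... → 26.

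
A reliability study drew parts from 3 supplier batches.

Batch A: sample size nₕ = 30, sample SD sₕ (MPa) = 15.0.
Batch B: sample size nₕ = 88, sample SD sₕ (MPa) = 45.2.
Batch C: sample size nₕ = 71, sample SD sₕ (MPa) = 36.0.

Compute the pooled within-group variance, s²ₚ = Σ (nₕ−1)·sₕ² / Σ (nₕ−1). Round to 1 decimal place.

1478.4

A: (30−1)·15.0² = 29·225 = 6525
B: (88−1)·45.2² = 87·2043.04 = 177744.48
C: (71−1)·36.0² = 70·1296 = 90720
Numerator = 274989.48; denominator = Σ(nₕ−1) = 186.
s²ₚ = 274989.48/186 = 1478.438... → 1478.4.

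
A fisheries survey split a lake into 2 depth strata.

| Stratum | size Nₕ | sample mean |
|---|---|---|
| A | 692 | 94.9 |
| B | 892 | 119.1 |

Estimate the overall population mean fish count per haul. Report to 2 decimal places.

108.53

x̄_st = (Σ Nₕx̄ₕ) / (Σ Nₕ) = (692·94.9 + 892·119.1) / 1584
= 171908 / 1584 = 108.5278... → 108.53.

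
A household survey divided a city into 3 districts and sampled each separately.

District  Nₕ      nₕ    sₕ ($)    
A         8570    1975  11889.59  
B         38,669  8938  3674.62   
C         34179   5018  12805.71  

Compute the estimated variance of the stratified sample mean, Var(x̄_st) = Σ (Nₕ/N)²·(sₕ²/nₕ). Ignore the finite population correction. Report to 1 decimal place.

N = 81418. Term for each stratum: Wₕ²sₕ²/nₕ.
Var(x̄_st) = 793.0260 + 340.7764 + 5759.0986 = 6892.9010 → 6892.9.

6892.9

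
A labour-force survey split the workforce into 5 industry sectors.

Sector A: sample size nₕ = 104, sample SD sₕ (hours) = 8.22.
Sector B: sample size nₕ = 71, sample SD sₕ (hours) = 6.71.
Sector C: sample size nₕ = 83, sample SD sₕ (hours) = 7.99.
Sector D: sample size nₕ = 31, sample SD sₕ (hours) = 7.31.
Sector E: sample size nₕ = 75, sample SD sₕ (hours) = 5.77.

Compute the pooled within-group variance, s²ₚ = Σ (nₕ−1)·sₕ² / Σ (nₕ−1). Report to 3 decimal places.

54.075

Degrees of freedom: 103 + 70 + 82 + 30 + 74 = 359.
Σ(nₕ−1)sₕ² = 103·67.5684 + 70·45.0241 + 82·63.8401 + 30·53.4361 + 74·33.2929 = 19412.878.
s²ₚ = 19412.878 / 359 = 54.07487... → 54.075.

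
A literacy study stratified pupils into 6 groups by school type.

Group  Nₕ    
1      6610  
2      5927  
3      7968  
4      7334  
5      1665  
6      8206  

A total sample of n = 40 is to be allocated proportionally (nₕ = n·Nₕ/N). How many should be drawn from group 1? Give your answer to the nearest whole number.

Share of group 1 = 6610/37710 = 0.17529.
Allocate 40 × 0.17529 = 7.011... → 7.

7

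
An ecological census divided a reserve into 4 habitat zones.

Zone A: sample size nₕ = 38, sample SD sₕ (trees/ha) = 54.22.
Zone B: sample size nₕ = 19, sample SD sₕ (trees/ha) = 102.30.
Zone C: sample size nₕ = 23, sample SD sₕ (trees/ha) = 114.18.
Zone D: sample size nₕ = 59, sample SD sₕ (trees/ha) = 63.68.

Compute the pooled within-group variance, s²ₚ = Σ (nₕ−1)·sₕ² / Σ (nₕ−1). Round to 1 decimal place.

6067.9

A: (38−1)·54.22² = 37·2939.8084 = 108772.9108
B: (19−1)·102.30² = 18·10465.29 = 188375.22
C: (23−1)·114.18² = 22·13037.0724 = 286815.5928
D: (59−1)·63.68² = 58·4055.1424 = 235198.2592
Numerator = 819161.9828; denominator = Σ(nₕ−1) = 135.
s²ₚ = 819161.9828/135 = 6067.867... → 6067.9.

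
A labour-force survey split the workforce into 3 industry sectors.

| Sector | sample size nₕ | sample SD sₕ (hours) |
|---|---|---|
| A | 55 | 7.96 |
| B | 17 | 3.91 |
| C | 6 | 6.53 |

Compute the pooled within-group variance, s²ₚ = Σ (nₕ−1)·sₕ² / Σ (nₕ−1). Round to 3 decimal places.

51.725

Degrees of freedom: 54 + 16 + 5 = 75.
Σ(nₕ−1)sₕ² = 54·63.3616 + 16·15.2881 + 5·42.6409 = 3879.3405.
s²ₚ = 3879.3405 / 75 = 51.72454 → 51.725.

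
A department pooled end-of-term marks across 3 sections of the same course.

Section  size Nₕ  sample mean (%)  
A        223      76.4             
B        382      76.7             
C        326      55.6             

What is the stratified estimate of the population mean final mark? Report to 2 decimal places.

69.24

x̄_st = (Σ Nₕx̄ₕ) / (Σ Nₕ) = (223·76.4 + 382·76.7 + 326·55.6) / 931
= 64462.2 / 931 = 69.2397... → 69.24.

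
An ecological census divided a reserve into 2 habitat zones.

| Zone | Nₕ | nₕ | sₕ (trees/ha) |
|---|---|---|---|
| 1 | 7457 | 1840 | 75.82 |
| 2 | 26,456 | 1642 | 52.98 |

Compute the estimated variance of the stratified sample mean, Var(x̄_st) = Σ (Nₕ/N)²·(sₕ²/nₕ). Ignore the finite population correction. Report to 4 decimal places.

1.1914

N = 33913. Term for each stratum: Wₕ²sₕ²/nₕ.
Var(x̄_st) = 0.1510587 + 1.0403194 = 1.1913781 → 1.1914.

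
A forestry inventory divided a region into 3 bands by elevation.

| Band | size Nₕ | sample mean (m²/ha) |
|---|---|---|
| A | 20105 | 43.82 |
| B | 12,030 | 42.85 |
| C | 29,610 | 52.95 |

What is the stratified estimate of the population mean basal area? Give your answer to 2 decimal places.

x̄_st = (Σ Nₕx̄ₕ) / (Σ Nₕ) = (20105·43.82 + 12030·42.85 + 29610·52.95) / 61745
= 2964336.1 / 61745 = 48.0093... → 48.01.

48.01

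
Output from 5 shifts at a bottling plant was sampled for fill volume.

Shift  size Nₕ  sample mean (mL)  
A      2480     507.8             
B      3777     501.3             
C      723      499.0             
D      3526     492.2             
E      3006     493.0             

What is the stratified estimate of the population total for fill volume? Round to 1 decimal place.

A: 2480·507.8 = 1259344
B: 3777·501.3 = 1893410.1
C: 723·499.0 = 360777
D: 3526·492.2 = 1735497.2
E: 3006·493.0 = 1481958
τ̂ = Σ Nₕx̄ₕ = 6730986.3.

6730986.3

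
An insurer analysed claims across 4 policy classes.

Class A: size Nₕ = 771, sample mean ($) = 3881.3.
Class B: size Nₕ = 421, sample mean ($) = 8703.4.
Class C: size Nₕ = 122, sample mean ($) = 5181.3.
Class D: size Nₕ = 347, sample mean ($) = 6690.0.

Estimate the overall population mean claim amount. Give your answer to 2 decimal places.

x̄_st = (Σ Nₕx̄ₕ) / (Σ Nₕ) = (771·3881.3 + 421·8703.4 + 122·5181.3 + 347·6690.0) / 1661
= 9610162.3 / 1661 = 5785.7690... → 5785.77.

5785.77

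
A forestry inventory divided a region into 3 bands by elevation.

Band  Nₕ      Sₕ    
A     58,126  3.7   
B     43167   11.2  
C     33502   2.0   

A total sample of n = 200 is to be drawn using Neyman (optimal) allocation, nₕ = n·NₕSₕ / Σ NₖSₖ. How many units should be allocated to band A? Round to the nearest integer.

56

A: NₕSₕ = 58126·3.7 = 215066.2
B: NₕSₕ = 43167·11.2 = 483470.4
C: NₕSₕ = 33502·2.0 = 67004
Σ NₕSₕ = 765540.6.
n_A = 200·215066.2/765540.6 = 56.187... → 56.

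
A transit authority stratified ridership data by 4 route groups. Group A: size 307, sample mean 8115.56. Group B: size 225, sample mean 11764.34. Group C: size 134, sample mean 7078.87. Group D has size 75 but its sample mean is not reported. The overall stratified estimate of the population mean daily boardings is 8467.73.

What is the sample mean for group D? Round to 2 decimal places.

2500.88

N = 307 + 225 + 134 + 75 = 741.
Overall total = μ·N = 8467.73·741 = 6274587.93.
Subtract the known strata: 307·8115.56 + 225·11764.34 + 134·7078.87 = 6087022.
Remaining total for group D: 6274587.93 − 6087022 = 187565.93.
Divide by its size: 187565.93 / 75 = 2500.8791... → 2500.88.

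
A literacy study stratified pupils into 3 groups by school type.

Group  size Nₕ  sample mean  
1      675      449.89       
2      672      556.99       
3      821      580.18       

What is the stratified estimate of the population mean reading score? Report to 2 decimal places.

x̄_st = (Σ Nₕx̄ₕ) / (Σ Nₕ) = (675·449.89 + 672·556.99 + 821·580.18) / 2168
= 1154300.81 / 2168 = 532.4266... → 532.43.

532.43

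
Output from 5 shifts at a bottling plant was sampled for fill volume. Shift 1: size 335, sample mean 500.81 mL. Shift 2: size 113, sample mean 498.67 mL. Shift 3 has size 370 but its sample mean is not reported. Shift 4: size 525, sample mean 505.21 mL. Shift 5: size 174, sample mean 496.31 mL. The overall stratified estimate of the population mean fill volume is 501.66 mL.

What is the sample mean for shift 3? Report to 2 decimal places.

500.82

Σ Nₕx̄ₕ = N·μ, so 370·x̄_3 = 1517·501.66 − (335·500.81 + 113·498.67 + 525·505.21 + 174·496.31).
= 761018.22 − 575714.25 = 185303.97.
x̄_3 = 185303.97 / 370 = 500.8215... → 500.82.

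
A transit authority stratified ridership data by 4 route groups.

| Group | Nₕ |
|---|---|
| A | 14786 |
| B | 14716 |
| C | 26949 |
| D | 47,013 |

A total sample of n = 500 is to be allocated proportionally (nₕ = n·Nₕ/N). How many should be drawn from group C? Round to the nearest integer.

N = 14786 + 14716 + 26949 + 47013 = 103464.
n_C = 500·26949/103464 = 130.234... → 130.

130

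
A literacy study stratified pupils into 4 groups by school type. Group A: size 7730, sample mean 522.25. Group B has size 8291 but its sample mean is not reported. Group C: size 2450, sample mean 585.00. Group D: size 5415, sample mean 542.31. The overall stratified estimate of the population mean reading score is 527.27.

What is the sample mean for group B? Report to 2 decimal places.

505.07

N = 7730 + 8291 + 2450 + 5415 = 23886.
Overall total = μ·N = 527.27·23886 = 12594371.22.
Subtract the known strata: 7730·522.25 + 2450·585.00 + 5415·542.31 = 8406851.15.
Remaining total for group B: 12594371.22 − 8406851.15 = 4187520.07.
Divide by its size: 4187520.07 / 8291 = 505.0682... → 505.07.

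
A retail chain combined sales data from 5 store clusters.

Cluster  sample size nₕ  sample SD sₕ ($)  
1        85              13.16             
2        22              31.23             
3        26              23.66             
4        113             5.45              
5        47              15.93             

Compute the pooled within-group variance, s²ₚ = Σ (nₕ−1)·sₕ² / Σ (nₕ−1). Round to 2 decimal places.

222.31

1: (85−1)·13.16² = 84·173.1856 = 14547.5904
2: (22−1)·31.23² = 21·975.3129 = 20481.5709
3: (26−1)·23.66² = 25·559.7956 = 13994.89
4: (113−1)·5.45² = 112·29.7025 = 3326.68
5: (47−1)·15.93² = 46·253.7649 = 11673.1854
Numerator = 64023.9167; denominator = Σ(nₕ−1) = 288.
s²ₚ = 64023.9167/288 = 222.3053... → 222.31.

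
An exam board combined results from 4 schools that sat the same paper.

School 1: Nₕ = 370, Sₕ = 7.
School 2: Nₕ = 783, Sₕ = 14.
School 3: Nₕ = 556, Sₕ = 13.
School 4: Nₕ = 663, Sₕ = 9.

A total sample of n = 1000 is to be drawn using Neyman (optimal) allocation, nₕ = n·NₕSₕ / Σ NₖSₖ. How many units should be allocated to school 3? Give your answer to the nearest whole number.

270

1: NₕSₕ = 370·7 = 2590
2: NₕSₕ = 783·14 = 10962
3: NₕSₕ = 556·13 = 7228
4: NₕSₕ = 663·9 = 5967
Σ NₕSₕ = 26747.
n_3 = 1000·7228/26747 = 270.236... → 270.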